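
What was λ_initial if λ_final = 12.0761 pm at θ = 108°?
8.9000 pm

From λ' = λ + Δλ, we have λ = λ' - Δλ

First calculate the Compton shift:
Δλ = λ_C(1 - cos θ)
Δλ = 2.4263 × (1 - cos(108°))
Δλ = 2.4263 × 1.3090
Δλ = 3.1761 pm

Initial wavelength:
λ = λ' - Δλ
λ = 12.0761 - 3.1761
λ = 8.9000 pm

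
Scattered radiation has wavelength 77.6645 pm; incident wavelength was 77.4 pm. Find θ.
27.00°

First find the wavelength shift:
Δλ = λ' - λ = 77.6645 - 77.4 = 0.2645 pm

Using Δλ = λ_C(1 - cos θ), with λ_C = h/(m_e·c) ≈ 2.42631024 pm:
cos θ = 1 - Δλ/λ_C
cos θ = 1 - 0.2645/2.42631024
cos θ = 0.890987

θ = arccos(0.890987)
θ = 27.00°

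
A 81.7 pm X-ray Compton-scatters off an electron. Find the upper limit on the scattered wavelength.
86.5526 pm (at θ = 180°)

The Compton shift is Δλ = λ_C(1 − cos θ).

Since cos θ ranges from −1 to 1, the factor (1 − cos θ) ranges from 0 to 2; the maximum shift occurs at θ = 180° (backscattering):
Δλ_max = 2λ_C = 2 × 2.4263 pm = 4.8526 pm

Maximum scattered wavelength:
λ'_max = λ₀ + Δλ_max = 81.7 + 4.8526 = 86.5526 pm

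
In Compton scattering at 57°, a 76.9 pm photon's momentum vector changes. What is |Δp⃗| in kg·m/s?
8.1653e-24 kg·m/s

Photon momentum magnitude is p = h/λ.

Initial momentum:
p₀ = h/λ = 6.6261e-34/7.6900e-11 = 8.6165e-24 kg·m/s

After scattering:
λ' = λ + Δλ = 76.9 + 1.1048 = 78.0048 pm
p' = h/λ' = 6.6261e-34/7.8005e-11 = 8.4944e-24 kg·m/s

Momentum is a vector; the scattered photon's direction makes angle θ = 57° with the incident direction. The magnitude of the vector change Δp⃗ = p⃗₀ − p⃗' is found from the law of cosines:
|Δp⃗|² = p₀² + p'² − 2p₀p'cos θ
|Δp⃗|² = (8.6165e-24)² + (8.4944e-24)² − 2·8.6165e-24·8.4944e-24·cos(57°)
|Δp⃗| = 8.1653e-24 kg·m/s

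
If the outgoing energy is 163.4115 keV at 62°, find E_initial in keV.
196.8000 keV

Convert final energy to wavelength (hc ≈ 1239.842 keV·pm):
λ' = hc/E' = 1239.842 / 163.4115 = 7.5872 pm

Calculate the Compton shift:
Δλ = λ_C(1 - cos(62°))
Δλ = 2.4263 × (1 - cos(62°))
Δλ = 1.2872 pm

Initial wavelength:
λ = λ' - Δλ = 7.5872 - 1.2872 = 6.3000 pm

Initial energy:
E = hc/λ = 1239.842 / 6.3000 = 196.8000 keV

(Intermediate values are shown rounded; full precision is carried through to the final answer.)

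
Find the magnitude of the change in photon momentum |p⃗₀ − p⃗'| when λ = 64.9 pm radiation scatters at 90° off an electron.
1.4181e-23 kg·m/s

Photon momentum magnitude is p = h/λ.

Initial momentum:
p₀ = h/λ = 6.6261e-34/6.4900e-11 = 1.0210e-23 kg·m/s

After scattering:
λ' = λ + Δλ = 64.9 + 2.4263 = 67.3263 pm
p' = h/λ' = 6.6261e-34/6.7326e-11 = 9.8417e-24 kg·m/s

Momentum is a vector; the scattered photon's direction makes angle θ = 90° with the incident direction. The magnitude of the vector change Δp⃗ = p⃗₀ − p⃗' is found from the law of cosines:
|Δp⃗|² = p₀² + p'² − 2p₀p'cos θ
|Δp⃗|² = (1.0210e-23)² + (9.8417e-24)² − 2·1.0210e-23·9.8417e-24·cos(90°)
|Δp⃗| = 1.4181e-23 kg·m/s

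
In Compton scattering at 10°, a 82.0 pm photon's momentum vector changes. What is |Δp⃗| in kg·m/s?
1.4082e-24 kg·m/s

Photon momentum magnitude is p = h/λ.

Initial momentum:
p₀ = h/λ = 6.6261e-34/8.2000e-11 = 8.0806e-24 kg·m/s

After scattering:
λ' = λ + Δλ = 82.0 + 0.0369 = 82.0369 pm
p' = h/λ' = 6.6261e-34/8.2037e-11 = 8.0769e-24 kg·m/s

Momentum is a vector; the scattered photon's direction makes angle θ = 10° with the incident direction. The magnitude of the vector change Δp⃗ = p⃗₀ − p⃗' is found from the law of cosines:
|Δp⃗|² = p₀² + p'² − 2p₀p'cos θ
|Δp⃗|² = (8.0806e-24)² + (8.0769e-24)² − 2·8.0806e-24·8.0769e-24·cos(10°)
|Δp⃗| = 1.4082e-24 kg·m/s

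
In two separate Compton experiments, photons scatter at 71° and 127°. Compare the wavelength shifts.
127° produces the larger shift by a factor of 2.375

Calculate both shifts using Δλ = λ_C(1 - cos θ):

For θ₁ = 71°:
Δλ₁ = 2.4263 × (1 - cos(71°))
Δλ₁ = 2.4263 × 0.6744
Δλ₁ = 1.6364 pm

For θ₂ = 127°:
Δλ₂ = 2.4263 × (1 - cos(127°))
Δλ₂ = 2.4263 × 1.6018
Δλ₂ = 3.8865 pm

The 127° angle produces the larger shift.
Ratio: 3.8865/1.6364 = 2.375

(Intermediate values are shown rounded; full precision is carried through to the final answer.)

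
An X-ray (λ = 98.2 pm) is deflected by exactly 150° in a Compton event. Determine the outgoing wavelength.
102.7276 pm

Using the Compton formula: λ' = λ + λ_C(1 − cos θ)

For θ = 150°, cos θ = -√3/2 (exact) ≈ -0.8660, so:
1 − cos 150° = 1 − (-√3/2) ≈ 1.8660

Δλ = λ_C × 1.8660 = 2.4263 × 1.8660 = 4.5276 pm

λ' = 98.2 + 4.5276 = 102.7276 pm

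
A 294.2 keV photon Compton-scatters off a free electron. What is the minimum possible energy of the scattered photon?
136.7437 keV (at θ = 180°)

The scattered photon has minimum energy when its wavelength is maximum, i.e., when the Compton shift Δλ = λ_C(1 − cos θ) is maximum. This occurs at θ = 180° (backscattering), giving Δλ_max = 2λ_C = 4.8526 pm.

Initial wavelength: λ₀ = hc/E₀ = 4.2143 pm
Maximum final wavelength: λ'_max = λ₀ + 2λ_C = 4.2143 + 4.8526 = 9.0669 pm
Minimum final energy: E'_min = hc/λ'_max = 136.7437 keV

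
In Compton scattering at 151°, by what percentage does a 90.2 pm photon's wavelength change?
5.0426%

Calculate the Compton shift:
Δλ = λ_C(1 - cos(151°))
Δλ = 2.4263 × (1 - cos(151°))
Δλ = 2.4263 × 1.8746
Δλ = 4.5484 pm

Percentage change:
(Δλ/λ₀) × 100 = (4.5484/90.2) × 100
= 5.0426%

(Intermediate values are shown rounded; full precision is carried through to the final answer.)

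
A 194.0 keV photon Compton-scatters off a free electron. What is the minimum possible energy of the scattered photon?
110.2713 keV (at θ = 180°)

The scattered photon has minimum energy when its wavelength is maximum, i.e., when the Compton shift Δλ = λ_C(1 − cos θ) is maximum. This occurs at θ = 180° (backscattering), giving Δλ_max = 2λ_C = 4.8526 pm.

Initial wavelength: λ₀ = hc/E₀ = 6.3909 pm
Maximum final wavelength: λ'_max = λ₀ + 2λ_C = 6.3909 + 4.8526 = 11.2436 pm
Minimum final energy: E'_min = hc/λ'_max = 110.2713 keV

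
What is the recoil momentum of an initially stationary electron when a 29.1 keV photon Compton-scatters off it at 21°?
5.6578e-24 kg·m/s

The electron is initially at rest, so by conservation of momentum:
p⃗_e = p⃗₀ − p⃗'  (incident photon momentum minus scattered photon momentum)

Photon momentum magnitudes (p = h/λ = E/c):
λ₀ = hc/E₀ = 42.6063 pm → p₀ = h/λ₀ = 1.5552e-23 kg·m/s
Δλ = λ_C(1 − cos 21°) = 0.1612 pm
λ' = 42.7674 pm → p' = h/λ' = 1.5493e-23 kg·m/s

The scattered photon makes angle θ = 21° with the incident direction, so by the law of cosines:
|p⃗_e|² = p₀² + p'² − 2p₀p'cos θ
|p⃗_e|² = (1.5552e-23)² + (1.5493e-23)² − 2·1.5552e-23·1.5493e-23·cos(21°)
|p⃗_e| = 5.6578e-24 kg·m/s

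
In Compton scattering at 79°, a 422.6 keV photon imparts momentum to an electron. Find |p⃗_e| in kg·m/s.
2.4011e-22 kg·m/s

The electron is initially at rest, so by conservation of momentum:
p⃗_e = p⃗₀ − p⃗'  (incident photon momentum minus scattered photon momentum)

Photon momentum magnitudes (p = h/λ = E/c):
λ₀ = hc/E₀ = 2.9338 pm → p₀ = h/λ₀ = 2.2585e-22 kg·m/s
Δλ = λ_C(1 − cos 79°) = 1.9633 pm
λ' = 4.8972 pm → p' = h/λ' = 1.3530e-22 kg·m/s

The scattered photon makes angle θ = 79° with the incident direction, so by the law of cosines:
|p⃗_e|² = p₀² + p'² − 2p₀p'cos θ
|p⃗_e|² = (2.2585e-22)² + (1.3530e-22)² − 2·2.2585e-22·1.3530e-22·cos(79°)
|p⃗_e| = 2.4011e-22 kg·m/s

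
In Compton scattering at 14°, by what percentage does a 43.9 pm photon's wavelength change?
0.1642%

Calculate the Compton shift:
Δλ = λ_C(1 - cos(14°))
Δλ = 2.4263 × (1 - cos(14°))
Δλ = 2.4263 × 0.0297
Δλ = 0.0721 pm

Percentage change:
(Δλ/λ₀) × 100 = (0.0721/43.9) × 100
= 0.1642%

(Intermediate values are shown rounded; full precision is carried through to the final answer.)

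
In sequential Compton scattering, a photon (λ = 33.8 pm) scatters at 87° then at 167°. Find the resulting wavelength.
40.8898 pm

Apply Compton shift twice:

First scattering at θ₁ = 87°:
Δλ₁ = λ_C(1 - cos(87°))
Δλ₁ = 2.4263 × 0.9477
Δλ₁ = 2.2993 pm

After first scattering:
λ₁ = 33.8 + 2.2993 = 36.0993 pm

Second scattering at θ₂ = 167°:
Δλ₂ = λ_C(1 - cos(167°))
Δλ₂ = 2.4263 × 1.9744
Δλ₂ = 4.7904 pm

Final wavelength:
λ₂ = 36.0993 + 4.7904 = 40.8898 pm

Total shift: Δλ_total = 2.2993 + 4.7904 = 7.0898 pm

(Intermediate values are shown rounded; full precision is carried through to the final answer.)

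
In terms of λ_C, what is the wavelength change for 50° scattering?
0.3572 λ_C

The Compton shift formula is:
Δλ = λ_C(1 - cos θ)

Dividing both sides by λ_C:
Δλ/λ_C = 1 - cos θ

For θ = 50°:
Δλ/λ_C = 1 - cos(50°)
Δλ/λ_C = 1 - 0.6428
Δλ/λ_C = 0.3572

This means the shift is 0.3572 × λ_C = 0.8667 pm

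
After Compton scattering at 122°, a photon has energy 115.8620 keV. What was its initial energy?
177.3999 keV

Convert final energy to wavelength (hc ≈ 1239.842 keV·pm):
λ' = hc/E' = 1239.842 / 115.8620 = 10.7010 pm

Calculate the Compton shift:
Δλ = λ_C(1 - cos(122°))
Δλ = 2.4263 × (1 - cos(122°))
Δλ = 3.7121 pm

Initial wavelength:
λ = λ' - Δλ = 10.7010 - 3.7121 = 6.9890 pm

Initial energy:
E = hc/λ = 1239.842 / 6.9890 = 177.3999 keV

(Intermediate values are shown rounded; full precision is carried through to the final answer.)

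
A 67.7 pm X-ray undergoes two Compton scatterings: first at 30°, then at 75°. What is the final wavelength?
69.8234 pm

Apply Compton shift twice:

First scattering at θ₁ = 30°:
Δλ₁ = λ_C(1 - cos(30°))
Δλ₁ = 2.4263 × 0.1340
Δλ₁ = 0.3251 pm

After first scattering:
λ₁ = 67.7 + 0.3251 = 68.0251 pm

Second scattering at θ₂ = 75°:
Δλ₂ = λ_C(1 - cos(75°))
Δλ₂ = 2.4263 × 0.7412
Δλ₂ = 1.7983 pm

Final wavelength:
λ₂ = 68.0251 + 1.7983 = 69.8234 pm

Total shift: Δλ_total = 0.3251 + 1.7983 = 2.1234 pm

(Intermediate values are shown rounded; full precision is carried through to the final answer.)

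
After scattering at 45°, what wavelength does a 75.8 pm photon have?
76.5106 pm

Using the Compton scattering formula:
λ' = λ + Δλ = λ + λ_C(1 - cos θ)

Given:
- Initial wavelength λ = 75.8 pm
- Scattering angle θ = 45°
- Compton wavelength λ_C ≈ 2.4263 pm

Calculate the shift:
Δλ = 2.4263 × (1 - cos(45°))
Δλ = 2.4263 × 0.2929
Δλ = 0.7106 pm

Final wavelength:
λ' = 75.8 + 0.7106 = 76.5106 pm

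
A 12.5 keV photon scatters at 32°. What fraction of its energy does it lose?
0.0037 (or 0.37%)

Calculate initial and final photon energies:

Initial: E₀ = 12.5 keV → λ₀ = 99.1874 pm
Compton shift: Δλ = 0.3687 pm
Final wavelength: λ' = 99.5560 pm
Final energy: E' = 12.4537 keV

Fractional energy loss:
(E₀ - E')/E₀ = (12.5000 - 12.4537)/12.5000
= 0.0463/12.5000
= 0.0037
= 0.37%

(Intermediate values are shown rounded; full precision is carried through to the final answer.)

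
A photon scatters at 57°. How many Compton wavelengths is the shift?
0.4554 λ_C

The Compton shift formula is:
Δλ = λ_C(1 - cos θ)

Dividing both sides by λ_C:
Δλ/λ_C = 1 - cos θ

For θ = 57°:
Δλ/λ_C = 1 - cos(57°)
Δλ/λ_C = 1 - 0.5446
Δλ/λ_C = 0.4554

This means the shift is 0.4554 × λ_C = 1.1048 pm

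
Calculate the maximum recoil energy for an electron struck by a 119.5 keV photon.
38.0807 keV

Maximum energy transfer occurs at θ = 180° (backscattering).

Initial photon: E₀ = 119.5 keV → λ₀ = 10.3752 pm

Maximum Compton shift (at 180°):
Δλ_max = 2λ_C = 2 × 2.4263 = 4.8526 pm

Final wavelength:
λ' = 10.3752 + 4.8526 = 15.2279 pm

Minimum photon energy (maximum energy to electron):
E'_min = hc/λ' = 81.4193 keV

Maximum electron kinetic energy:
K_max = E₀ - E'_min = 119.5000 - 81.4193 = 38.0807 keV

(Intermediate values are shown rounded; full precision is carried through to the final answer.)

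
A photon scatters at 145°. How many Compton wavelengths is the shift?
1.8192 λ_C

The Compton shift formula is:
Δλ = λ_C(1 - cos θ)

Dividing both sides by λ_C:
Δλ/λ_C = 1 - cos θ

For θ = 145°:
Δλ/λ_C = 1 - cos(145°)
Δλ/λ_C = 1 - -0.8192
Δλ/λ_C = 1.8192

This means the shift is 1.8192 × λ_C = 4.4138 pm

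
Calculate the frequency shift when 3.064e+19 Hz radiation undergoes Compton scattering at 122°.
8.427e+18 Hz (decrease)

Convert frequency to wavelength (c = 299792458 m/s):
λ₀ = c/f₀ = 299792458/3.064e+19 = 9.7843492e-12 m = 9.7843 pm

Calculate Compton shift:
Δλ = λ_C(1 - cos(122°)) = 3.7121 pm

Final wavelength:
λ' = λ₀ + Δλ = 9.7843 + 3.7121 = 13.4964 pm

Final frequency:
f' = c/λ' = 299792458/1.3496408e-11 = 2.2212759e+19 Hz

Frequency shift (decrease):
Δf = f₀ - f' = 3.064e+19 - 2.2212759e+19 = 8.427e+18 Hz

(Intermediate values are shown rounded; full precision is carried through to the final answer.)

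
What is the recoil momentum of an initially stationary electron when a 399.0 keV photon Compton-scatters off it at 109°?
2.6645e-22 kg·m/s

The electron is initially at rest, so by conservation of momentum:
p⃗_e = p⃗₀ − p⃗'  (incident photon momentum minus scattered photon momentum)

Photon momentum magnitudes (p = h/λ = E/c):
λ₀ = hc/E₀ = 3.1074 pm → p₀ = h/λ₀ = 2.1324e-22 kg·m/s
Δλ = λ_C(1 − cos 109°) = 3.2162 pm
λ' = 6.3236 pm → p' = h/λ' = 1.0478e-22 kg·m/s

The scattered photon makes angle θ = 109° with the incident direction, so by the law of cosines:
|p⃗_e|² = p₀² + p'² − 2p₀p'cos θ
|p⃗_e|² = (2.1324e-22)² + (1.0478e-22)² − 2·2.1324e-22·1.0478e-22·cos(109°)
|p⃗_e| = 2.6645e-22 kg·m/s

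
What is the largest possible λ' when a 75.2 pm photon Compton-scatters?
80.0526 pm (at θ = 180°)

The Compton shift is Δλ = λ_C(1 − cos θ).

Since cos θ ranges from −1 to 1, the factor (1 − cos θ) ranges from 0 to 2; the maximum shift occurs at θ = 180° (backscattering):
Δλ_max = 2λ_C = 2 × 2.4263 pm = 4.8526 pm

Maximum scattered wavelength:
λ'_max = λ₀ + Δλ_max = 75.2 + 4.8526 = 80.0526 pm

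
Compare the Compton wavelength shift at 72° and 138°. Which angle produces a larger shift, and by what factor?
138° produces the larger shift by a factor of 2.523

Calculate both shifts using Δλ = λ_C(1 - cos θ):

For θ₁ = 72°:
Δλ₁ = 2.4263 × (1 - cos(72°))
Δλ₁ = 2.4263 × 0.6910
Δλ₁ = 1.6765 pm

For θ₂ = 138°:
Δλ₂ = 2.4263 × (1 - cos(138°))
Δλ₂ = 2.4263 × 1.7431
Δλ₂ = 4.2294 pm

The 138° angle produces the larger shift.
Ratio: 4.2294/1.6765 = 2.523

(Intermediate values are shown rounded; full precision is carried through to the final answer.)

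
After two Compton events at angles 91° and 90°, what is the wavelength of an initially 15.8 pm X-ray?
20.6950 pm

Apply Compton shift twice:

First scattering at θ₁ = 91°:
Δλ₁ = λ_C(1 - cos(91°))
Δλ₁ = 2.4263 × 1.0175
Δλ₁ = 2.4687 pm

After first scattering:
λ₁ = 15.8 + 2.4687 = 18.2687 pm

Second scattering at θ₂ = 90°:
Δλ₂ = λ_C(1 - cos(90°))
Δλ₂ = 2.4263 × 1.0000
Δλ₂ = 2.4263 pm

Final wavelength:
λ₂ = 18.2687 + 2.4263 = 20.6950 pm

Total shift: Δλ_total = 2.4687 + 2.4263 = 4.8950 pm

(Intermediate values are shown rounded; full precision is carried through to the final answer.)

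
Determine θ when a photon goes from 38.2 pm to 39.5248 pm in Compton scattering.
63.00°

First find the wavelength shift:
Δλ = λ' - λ = 39.5248 - 38.2 = 1.3248 pm

Using Δλ = λ_C(1 - cos θ), with λ_C = h/(m_e·c) ≈ 2.42631024 pm:
cos θ = 1 - Δλ/λ_C
cos θ = 1 - 1.3248/2.42631024
cos θ = 0.453986

θ = arccos(0.453986)
θ = 63.00°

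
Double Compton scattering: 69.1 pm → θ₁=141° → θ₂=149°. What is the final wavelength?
77.9180 pm

Apply Compton shift twice:

First scattering at θ₁ = 141°:
Δλ₁ = λ_C(1 - cos(141°))
Δλ₁ = 2.4263 × 1.7771
Δλ₁ = 4.3119 pm

After first scattering:
λ₁ = 69.1 + 4.3119 = 73.4119 pm

Second scattering at θ₂ = 149°:
Δλ₂ = λ_C(1 - cos(149°))
Δλ₂ = 2.4263 × 1.8572
Δλ₂ = 4.5061 pm

Final wavelength:
λ₂ = 73.4119 + 4.5061 = 77.9180 pm

Total shift: Δλ_total = 4.3119 + 4.5061 = 8.8180 pm

(Intermediate values are shown rounded; full precision is carried through to the final answer.)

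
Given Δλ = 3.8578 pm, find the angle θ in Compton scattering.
126.16°

From the Compton formula Δλ = λ_C(1 - cos θ), we can solve for θ:

cos θ = 1 - Δλ/λ_C

Given:
- Δλ = 3.8578 pm
- λ_C = h/(m_e·c) ≈ 2.42631024 pm

cos θ = 1 - 3.8578/2.42631024
cos θ = 1 - 1.589986
cos θ = -0.589986

θ = arccos(-0.589986)
θ = 126.16°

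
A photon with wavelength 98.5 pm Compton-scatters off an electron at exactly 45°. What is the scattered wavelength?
99.2106 pm

Using the Compton formula: λ' = λ + λ_C(1 − cos θ)

For θ = 45°, cos θ = √2/2 (exact) ≈ 0.7071, so:
1 − cos 45° = 1 − (√2/2) ≈ 0.2929

Δλ = λ_C × 0.2929 = 2.4263 × 0.2929 = 0.7106 pm

λ' = 98.5 + 0.7106 = 99.2106 pm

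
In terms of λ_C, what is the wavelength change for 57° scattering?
0.4554 λ_C

The Compton shift formula is:
Δλ = λ_C(1 - cos θ)

Dividing both sides by λ_C:
Δλ/λ_C = 1 - cos θ

For θ = 57°:
Δλ/λ_C = 1 - cos(57°)
Δλ/λ_C = 1 - 0.5446
Δλ/λ_C = 0.4554

This means the shift is 0.4554 × λ_C = 1.1048 pm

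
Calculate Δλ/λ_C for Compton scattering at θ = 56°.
0.4408 λ_C

The Compton shift formula is:
Δλ = λ_C(1 - cos θ)

Dividing both sides by λ_C:
Δλ/λ_C = 1 - cos θ

For θ = 56°:
Δλ/λ_C = 1 - cos(56°)
Δλ/λ_C = 1 - 0.5592
Δλ/λ_C = 0.4408

This means the shift is 0.4408 × λ_C = 1.0695 pm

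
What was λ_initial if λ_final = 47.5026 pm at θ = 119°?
43.9000 pm

From λ' = λ + Δλ, we have λ = λ' - Δλ

First calculate the Compton shift:
Δλ = λ_C(1 - cos θ)
Δλ = 2.4263 × (1 - cos(119°))
Δλ = 2.4263 × 1.4848
Δλ = 3.6026 pm

Initial wavelength:
λ = λ' - Δλ
λ = 47.5026 - 3.6026
λ = 43.9000 pm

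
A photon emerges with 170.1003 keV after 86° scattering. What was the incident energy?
246.3999 keV

Convert final energy to wavelength (hc ≈ 1239.842 keV·pm):
λ' = hc/E' = 1239.842 / 170.1003 = 7.2889 pm

Calculate the Compton shift:
Δλ = λ_C(1 - cos(86°))
Δλ = 2.4263 × (1 - cos(86°))
Δλ = 2.2571 pm

Initial wavelength:
λ = λ' - Δλ = 7.2889 - 2.2571 = 5.0318 pm

Initial energy:
E = hc/λ = 1239.842 / 5.0318 = 246.3999 keV

(Intermediate values are shown rounded; full precision is carried through to the final answer.)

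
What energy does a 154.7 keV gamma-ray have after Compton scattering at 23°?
151.0644 keV

First convert energy to wavelength:
λ = hc/E, with hc ≈ 1239.842 keV·pm (i.e. 1239.842 eV·nm)

For E = 154.7 keV = 154700 eV:
λ = 1239.842 keV·pm / 154.7 keV
λ = 8.0145 pm

Calculate the Compton shift:
Δλ = λ_C(1 - cos(23°)) = 2.4263 × 0.0795
Δλ = 0.1929 pm

Final wavelength:
λ' = 8.0145 + 0.1929 = 8.2074 pm

Final energy:
E' = hc/λ' = 1239.842 / 8.2074 = 151.0644 keV

(Intermediate values are shown rounded; full precision is carried through to the final answer.)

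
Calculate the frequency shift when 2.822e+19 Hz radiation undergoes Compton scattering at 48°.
1.983e+18 Hz (decrease)

Convert frequency to wavelength (c = 299792458 m/s):
λ₀ = c/f₀ = 299792458/2.822e+19 = 1.0623404e-11 m = 10.6234 pm

Calculate Compton shift:
Δλ = λ_C(1 - cos(48°)) = 0.8028 pm

Final wavelength:
λ' = λ₀ + Δλ = 10.6234 + 0.8028 = 11.4262 pm

Final frequency:
f' = c/λ' = 299792458/1.1426196e-11 = 2.6237294e+19 Hz

Frequency shift (decrease):
Δf = f₀ - f' = 2.822e+19 - 2.6237294e+19 = 1.983e+18 Hz

(Intermediate values are shown rounded; full precision is carried through to the final answer.)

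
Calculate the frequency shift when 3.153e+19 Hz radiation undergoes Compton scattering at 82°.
5.679e+18 Hz (decrease)

Convert frequency to wavelength (c = 299792458 m/s):
λ₀ = c/f₀ = 299792458/3.153e+19 = 9.5081655e-12 m = 9.5082 pm

Calculate Compton shift:
Δλ = λ_C(1 - cos(82°)) = 2.0886 pm

Final wavelength:
λ' = λ₀ + Δλ = 9.5082 + 2.0886 = 11.5968 pm

Final frequency:
f' = c/λ' = 299792458/1.1596799e-11 = 2.5851312e+19 Hz

Frequency shift (decrease):
Δf = f₀ - f' = 3.153e+19 - 2.5851312e+19 = 5.679e+18 Hz

(Intermediate values are shown rounded; full precision is carried through to the final answer.)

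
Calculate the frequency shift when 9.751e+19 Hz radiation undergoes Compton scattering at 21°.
4.857e+18 Hz (decrease)

Convert frequency to wavelength (c = 299792458 m/s):
λ₀ = c/f₀ = 299792458/9.751e+19 = 3.0744791e-12 m = 3.0745 pm

Calculate Compton shift:
Δλ = λ_C(1 - cos(21°)) = 0.1612 pm

Final wavelength:
λ' = λ₀ + Δλ = 3.0745 + 0.1612 = 3.2356 pm

Final frequency:
f' = c/λ' = 299792458/3.2356336e-12 = 9.2653401e+19 Hz

Frequency shift (decrease):
Δf = f₀ - f' = 9.751e+19 - 9.2653401e+19 = 4.857e+18 Hz

(Intermediate values are shown rounded; full precision is carried through to the final answer.)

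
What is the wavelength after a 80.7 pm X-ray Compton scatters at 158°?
85.3759 pm

Using the Compton scattering formula:
λ' = λ + Δλ = λ + λ_C(1 - cos θ)

Given:
- Initial wavelength λ = 80.7 pm
- Scattering angle θ = 158°
- Compton wavelength λ_C ≈ 2.4263 pm

Calculate the shift:
Δλ = 2.4263 × (1 - cos(158°))
Δλ = 2.4263 × 1.9272
Δλ = 4.6759 pm

Final wavelength:
λ' = 80.7 + 4.6759 = 85.3759 pm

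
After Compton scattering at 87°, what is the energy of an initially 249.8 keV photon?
170.7145 keV

First convert energy to wavelength:
λ = hc/E, with hc ≈ 1239.842 keV·pm (i.e. 1239.842 eV·nm)

For E = 249.8 keV = 249800 eV:
λ = 1239.842 keV·pm / 249.8 keV
λ = 4.9633 pm

Calculate the Compton shift:
Δλ = λ_C(1 - cos(87°)) = 2.4263 × 0.9477
Δλ = 2.2993 pm

Final wavelength:
λ' = 4.9633 + 2.2993 = 7.2627 pm

Final energy:
E' = hc/λ' = 1239.842 / 7.2627 = 170.7145 keV

(Intermediate values are shown rounded; full precision is carried through to the final answer.)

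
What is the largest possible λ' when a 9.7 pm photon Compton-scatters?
14.5526 pm (at θ = 180°)

The Compton shift is Δλ = λ_C(1 − cos θ).

Since cos θ ranges from −1 to 1, the factor (1 − cos θ) ranges from 0 to 2; the maximum shift occurs at θ = 180° (backscattering):
Δλ_max = 2λ_C = 2 × 2.4263 pm = 4.8526 pm

Maximum scattered wavelength:
λ'_max = λ₀ + Δλ_max = 9.7 + 4.8526 = 14.5526 pm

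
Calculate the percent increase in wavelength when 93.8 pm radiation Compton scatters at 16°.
0.1002%

Calculate the Compton shift:
Δλ = λ_C(1 - cos(16°))
Δλ = 2.4263 × (1 - cos(16°))
Δλ = 2.4263 × 0.0387
Δλ = 0.0940 pm

Percentage change:
(Δλ/λ₀) × 100 = (0.0940/93.8) × 100
= 0.1002%

(Intermediate values are shown rounded; full precision is carried through to the final answer.)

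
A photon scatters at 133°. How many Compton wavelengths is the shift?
1.6820 λ_C

The Compton shift formula is:
Δλ = λ_C(1 - cos θ)

Dividing both sides by λ_C:
Δλ/λ_C = 1 - cos θ

For θ = 133°:
Δλ/λ_C = 1 - cos(133°)
Δλ/λ_C = 1 - -0.6820
Δλ/λ_C = 1.6820

This means the shift is 1.6820 × λ_C = 4.0810 pm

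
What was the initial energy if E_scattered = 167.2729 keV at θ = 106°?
287.2000 keV

Convert final energy to wavelength (hc ≈ 1239.842 keV·pm):
λ' = hc/E' = 1239.842 / 167.2729 = 7.4121 pm

Calculate the Compton shift:
Δλ = λ_C(1 - cos(106°))
Δλ = 2.4263 × (1 - cos(106°))
Δλ = 3.0951 pm

Initial wavelength:
λ = λ' - Δλ = 7.4121 - 3.0951 = 4.3170 pm

Initial energy:
E = hc/λ = 1239.842 / 4.3170 = 287.2000 keV

(Intermediate values are shown rounded; full precision is carried through to the final answer.)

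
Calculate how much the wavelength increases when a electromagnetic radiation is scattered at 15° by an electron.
0.0827 pm

Using the Compton scattering formula:
Δλ = λ_C(1 - cos θ)

where λ_C = h/(m_e·c) ≈ 2.4263 pm is the Compton wavelength of an electron.

For θ = 15°:
cos(15°) = 0.9659
1 - cos(15°) = 0.0341

Δλ = 2.4263 × 0.0341
Δλ = 0.0827 pm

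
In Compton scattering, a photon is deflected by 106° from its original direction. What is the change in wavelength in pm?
3.0951 pm

Using the Compton scattering formula:
Δλ = λ_C(1 - cos θ)

where λ_C = h/(m_e·c) ≈ 2.4263 pm is the Compton wavelength of an electron.

For θ = 106°:
cos(106°) = -0.2756
1 - cos(106°) = 1.2756

Δλ = 2.4263 × 1.2756
Δλ = 3.0951 pm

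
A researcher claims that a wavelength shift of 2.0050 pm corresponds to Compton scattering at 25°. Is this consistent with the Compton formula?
No, inconsistent

Calculate the expected shift for θ = 25°:

Δλ_expected = λ_C(1 - cos(25°))
Δλ_expected = 2.4263 × (1 - cos(25°))
Δλ_expected = 2.4263 × 0.0937
Δλ_expected = 0.2273 pm

Given shift: 2.0050 pm
Expected shift: 0.2273 pm
Difference: 1.7777 pm

The values do not match. The given shift corresponds to θ ≈ 80.0°, not 25°.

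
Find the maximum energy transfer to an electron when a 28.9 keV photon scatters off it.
2.9367 keV

Maximum energy transfer occurs at θ = 180° (backscattering).

Initial photon: E₀ = 28.9 keV → λ₀ = 42.9011 pm

Maximum Compton shift (at 180°):
Δλ_max = 2λ_C = 2 × 2.4263 = 4.8526 pm

Final wavelength:
λ' = 42.9011 + 4.8526 = 47.7537 pm

Minimum photon energy (maximum energy to electron):
E'_min = hc/λ' = 25.9633 keV

Maximum electron kinetic energy:
K_max = E₀ - E'_min = 28.9000 - 25.9633 = 2.9367 keV

(Intermediate values are shown rounded; full precision is carried through to the final answer.)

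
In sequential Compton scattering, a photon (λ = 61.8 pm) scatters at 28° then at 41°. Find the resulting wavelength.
62.6792 pm

Apply Compton shift twice:

First scattering at θ₁ = 28°:
Δλ₁ = λ_C(1 - cos(28°))
Δλ₁ = 2.4263 × 0.1171
Δλ₁ = 0.2840 pm

After first scattering:
λ₁ = 61.8 + 0.2840 = 62.0840 pm

Second scattering at θ₂ = 41°:
Δλ₂ = λ_C(1 - cos(41°))
Δλ₂ = 2.4263 × 0.2453
Δλ₂ = 0.5952 pm

Final wavelength:
λ₂ = 62.0840 + 0.5952 = 62.6792 pm

Total shift: Δλ_total = 0.2840 + 0.5952 = 0.8792 pm

(Intermediate values are shown rounded; full precision is carried through to the final answer.)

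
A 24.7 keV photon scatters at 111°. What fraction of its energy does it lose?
0.0616 (or 6.16%)

Calculate initial and final photon energies:

Initial: E₀ = 24.7 keV → λ₀ = 50.1960 pm
Compton shift: Δλ = 3.2958 pm
Final wavelength: λ' = 53.4919 pm
Final energy: E' = 23.1781 keV

Fractional energy loss:
(E₀ - E')/E₀ = (24.7000 - 23.1781)/24.7000
= 1.5219/24.7000
= 0.0616
= 6.16%

(Intermediate values are shown rounded; full precision is carried through to the final answer.)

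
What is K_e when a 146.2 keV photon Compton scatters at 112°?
41.2680 keV

By energy conservation: K_e = E_initial - E_final

First find the scattered photon energy:
Initial wavelength: λ = hc/E = 8.4805 pm
Compton shift: Δλ = λ_C(1 - cos(112°)) = 3.3352 pm
Final wavelength: λ' = 8.4805 + 3.3352 = 11.8157 pm
Final photon energy: E' = hc/λ' = 104.9320 keV

Electron kinetic energy:
K_e = E - E' = 146.2000 - 104.9320 = 41.2680 keV

(Intermediate values are shown rounded; full precision is carried through to the final answer.)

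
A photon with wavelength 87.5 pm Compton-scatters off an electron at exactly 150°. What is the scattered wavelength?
92.0276 pm

Using the Compton formula: λ' = λ + λ_C(1 − cos θ)

For θ = 150°, cos θ = -√3/2 (exact) ≈ -0.8660, so:
1 − cos 150° = 1 − (-√3/2) ≈ 1.8660

Δλ = λ_C × 1.8660 = 2.4263 × 1.8660 = 4.5276 pm

λ' = 87.5 + 4.5276 = 92.0276 pm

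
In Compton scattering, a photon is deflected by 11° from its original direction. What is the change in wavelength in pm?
0.0446 pm

Using the Compton scattering formula:
Δλ = λ_C(1 - cos θ)

where λ_C = h/(m_e·c) ≈ 2.4263 pm is the Compton wavelength of an electron.

For θ = 11°:
cos(11°) = 0.9816
1 - cos(11°) = 0.0184

Δλ = 2.4263 × 0.0184
Δλ = 0.0446 pm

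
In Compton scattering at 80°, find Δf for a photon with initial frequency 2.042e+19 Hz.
2.454e+18 Hz (decrease)

Convert frequency to wavelength (c = 299792458 m/s):
λ₀ = c/f₀ = 299792458/2.042e+19 = 1.4681315e-11 m = 14.6813 pm

Calculate Compton shift:
Δλ = λ_C(1 - cos(80°)) = 2.0050 pm

Final wavelength:
λ' = λ₀ + Δλ = 14.6813 + 2.0050 = 16.6863 pm

Final frequency:
f' = c/λ' = 299792458/1.6686301e-11 = 1.7966382e+19 Hz

Frequency shift (decrease):
Δf = f₀ - f' = 2.042e+19 - 1.7966382e+19 = 2.454e+18 Hz

(Intermediate values are shown rounded; full precision is carried through to the final answer.)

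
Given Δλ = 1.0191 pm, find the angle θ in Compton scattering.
54.55°

From the Compton formula Δλ = λ_C(1 - cos θ), we can solve for θ:

cos θ = 1 - Δλ/λ_C

Given:
- Δλ = 1.0191 pm
- λ_C = h/(m_e·c) ≈ 2.42631024 pm

cos θ = 1 - 1.0191/2.42631024
cos θ = 1 - 0.420020
cos θ = 0.579980

θ = arccos(0.579980)
θ = 54.55°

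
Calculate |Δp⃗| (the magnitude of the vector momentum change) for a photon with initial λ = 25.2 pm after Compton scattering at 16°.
7.3059e-24 kg·m/s

Photon momentum magnitude is p = h/λ.

Initial momentum:
p₀ = h/λ = 6.6261e-34/2.5200e-11 = 2.6294e-23 kg·m/s

After scattering:
λ' = λ + Δλ = 25.2 + 0.0940 = 25.2940 pm
p' = h/λ' = 6.6261e-34/2.5294e-11 = 2.6196e-23 kg·m/s

Momentum is a vector; the scattered photon's direction makes angle θ = 16° with the incident direction. The magnitude of the vector change Δp⃗ = p⃗₀ − p⃗' is found from the law of cosines:
|Δp⃗|² = p₀² + p'² − 2p₀p'cos θ
|Δp⃗|² = (2.6294e-23)² + (2.6196e-23)² − 2·2.6294e-23·2.6196e-23·cos(16°)
|Δp⃗| = 7.3059e-24 kg·m/s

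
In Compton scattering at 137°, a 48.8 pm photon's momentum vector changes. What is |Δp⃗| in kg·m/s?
2.4268e-23 kg·m/s

Photon momentum magnitude is p = h/λ.

Initial momentum:
p₀ = h/λ = 6.6261e-34/4.8800e-11 = 1.3578e-23 kg·m/s

After scattering:
λ' = λ + Δλ = 48.8 + 4.2008 = 53.0008 pm
p' = h/λ' = 6.6261e-34/5.3001e-11 = 1.2502e-23 kg·m/s

Momentum is a vector; the scattered photon's direction makes angle θ = 137° with the incident direction. The magnitude of the vector change Δp⃗ = p⃗₀ − p⃗' is found from the law of cosines:
|Δp⃗|² = p₀² + p'² − 2p₀p'cos θ
|Δp⃗|² = (1.3578e-23)² + (1.2502e-23)² − 2·1.3578e-23·1.2502e-23·cos(137°)
|Δp⃗| = 2.4268e-23 kg·m/s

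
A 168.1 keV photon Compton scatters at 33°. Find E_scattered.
159.6283 keV

First convert energy to wavelength:
λ = hc/E, with hc ≈ 1239.842 keV·pm (i.e. 1239.842 eV·nm)

For E = 168.1 keV = 168100 eV:
λ = 1239.842 keV·pm / 168.1 keV
λ = 7.3756 pm

Calculate the Compton shift:
Δλ = λ_C(1 - cos(33°)) = 2.4263 × 0.1613
Δλ = 0.3914 pm

Final wavelength:
λ' = 7.3756 + 0.3914 = 7.7671 pm

Final energy:
E' = hc/λ' = 1239.842 / 7.7671 = 159.6283 keV

(Intermediate values are shown rounded; full precision is carried through to the final answer.)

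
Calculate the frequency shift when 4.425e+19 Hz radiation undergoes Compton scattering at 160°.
1.814e+19 Hz (decrease)

Convert frequency to wavelength (c = 299792458 m/s):
λ₀ = c/f₀ = 299792458/4.425e+19 = 6.7749708e-12 m = 6.7750 pm

Calculate Compton shift:
Δλ = λ_C(1 - cos(160°)) = 4.7063 pm

Final wavelength:
λ' = λ₀ + Δλ = 6.7750 + 4.7063 = 11.4813 pm

Final frequency:
f' = c/λ' = 299792458/1.1481267e-11 = 2.6111444e+19 Hz

Frequency shift (decrease):
Δf = f₀ - f' = 4.425e+19 - 2.6111444e+19 = 1.814e+19 Hz

(Intermediate values are shown rounded; full precision is carried through to the final answer.)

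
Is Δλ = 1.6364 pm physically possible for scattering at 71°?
Yes, consistent

Calculate the expected shift for θ = 71°:

Δλ_expected = λ_C(1 - cos(71°))
Δλ_expected = 2.4263 × (1 - cos(71°))
Δλ_expected = 2.4263 × 0.6744
Δλ_expected = 1.6364 pm

Given shift: 1.6364 pm
Expected shift: 1.6364 pm
Difference: 0.0000 pm

The values match. This is consistent with Compton scattering at the stated angle.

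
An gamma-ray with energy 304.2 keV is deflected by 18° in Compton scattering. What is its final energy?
295.5877 keV

First convert energy to wavelength:
λ = hc/E, with hc ≈ 1239.842 keV·pm (i.e. 1239.842 eV·nm)

For E = 304.2 keV = 304200 eV:
λ = 1239.842 keV·pm / 304.2 keV
λ = 4.0757 pm

Calculate the Compton shift:
Δλ = λ_C(1 - cos(18°)) = 2.4263 × 0.0489
Δλ = 0.1188 pm

Final wavelength:
λ' = 4.0757 + 0.1188 = 4.1945 pm

Final energy:
E' = hc/λ' = 1239.842 / 4.1945 = 295.5877 keV

(Intermediate values are shown rounded; full precision is carried through to the final answer.)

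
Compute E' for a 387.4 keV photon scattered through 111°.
190.8553 keV

First convert energy to wavelength:
λ = hc/E, with hc ≈ 1239.842 keV·pm (i.e. 1239.842 eV·nm)

For E = 387.4 keV = 387400 eV:
λ = 1239.842 keV·pm / 387.4 keV
λ = 3.2004 pm

Calculate the Compton shift:
Δλ = λ_C(1 - cos(111°)) = 2.4263 × 1.3584
Δλ = 3.2958 pm

Final wavelength:
λ' = 3.2004 + 3.2958 = 6.4962 pm

Final energy:
E' = hc/λ' = 1239.842 / 6.4962 = 190.8553 keV

(Intermediate values are shown rounded; full precision is carried through to the final answer.)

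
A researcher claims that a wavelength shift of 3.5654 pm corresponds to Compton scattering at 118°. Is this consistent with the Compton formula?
Yes, consistent

Calculate the expected shift for θ = 118°:

Δλ_expected = λ_C(1 - cos(118°))
Δλ_expected = 2.4263 × (1 - cos(118°))
Δλ_expected = 2.4263 × 1.4695
Δλ_expected = 3.5654 pm

Given shift: 3.5654 pm
Expected shift: 3.5654 pm
Difference: 0.0000 pm

The values match. This is consistent with Compton scattering at the stated angle.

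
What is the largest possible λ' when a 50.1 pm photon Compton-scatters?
54.9526 pm (at θ = 180°)

The Compton shift is Δλ = λ_C(1 − cos θ).

Since cos θ ranges from −1 to 1, the factor (1 − cos θ) ranges from 0 to 2; the maximum shift occurs at θ = 180° (backscattering):
Δλ_max = 2λ_C = 2 × 2.4263 pm = 4.8526 pm

Maximum scattered wavelength:
λ'_max = λ₀ + Δλ_max = 50.1 + 4.8526 = 54.9526 pm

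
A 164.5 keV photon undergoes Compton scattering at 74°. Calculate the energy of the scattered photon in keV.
133.3943 keV

First convert energy to wavelength:
λ = hc/E, with hc ≈ 1239.842 keV·pm (i.e. 1239.842 eV·nm)

For E = 164.5 keV = 164500 eV:
λ = 1239.842 keV·pm / 164.5 keV
λ = 7.5370 pm

Calculate the Compton shift:
Δλ = λ_C(1 - cos(74°)) = 2.4263 × 0.7244
Δλ = 1.7575 pm

Final wavelength:
λ' = 7.5370 + 1.7575 = 9.2946 pm

Final energy:
E' = hc/λ' = 1239.842 / 9.2946 = 133.3943 keV

(Intermediate values are shown rounded; full precision is carried through to the final answer.)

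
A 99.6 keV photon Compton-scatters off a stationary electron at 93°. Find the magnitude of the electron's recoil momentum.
7.0925e-23 kg·m/s

The electron is initially at rest, so by conservation of momentum:
p⃗_e = p⃗₀ − p⃗'  (incident photon momentum minus scattered photon momentum)

Photon momentum magnitudes (p = h/λ = E/c):
λ₀ = hc/E₀ = 12.4482 pm → p₀ = h/λ₀ = 5.3229e-23 kg·m/s
Δλ = λ_C(1 − cos 93°) = 2.5533 pm
λ' = 15.0015 pm → p' = h/λ' = 4.4169e-23 kg·m/s

The scattered photon makes angle θ = 93° with the incident direction, so by the law of cosines:
|p⃗_e|² = p₀² + p'² − 2p₀p'cos θ
|p⃗_e|² = (5.3229e-23)² + (4.4169e-23)² − 2·5.3229e-23·4.4169e-23·cos(93°)
|p⃗_e| = 7.0925e-23 kg·m/s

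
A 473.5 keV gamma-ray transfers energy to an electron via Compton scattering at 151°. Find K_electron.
300.5037 keV

By energy conservation: K_e = E_initial - E_final

First find the scattered photon energy:
Initial wavelength: λ = hc/E = 2.6185 pm
Compton shift: Δλ = λ_C(1 - cos(151°)) = 4.5484 pm
Final wavelength: λ' = 2.6185 + 4.5484 = 7.1669 pm
Final photon energy: E' = hc/λ' = 172.9963 keV

Electron kinetic energy:
K_e = E - E' = 473.5000 - 172.9963 = 300.5037 keV

(Intermediate values are shown rounded; full precision is carried through to the final answer.)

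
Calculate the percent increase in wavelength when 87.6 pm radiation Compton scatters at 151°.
5.1922%

Calculate the Compton shift:
Δλ = λ_C(1 - cos(151°))
Δλ = 2.4263 × (1 - cos(151°))
Δλ = 2.4263 × 1.8746
Δλ = 4.5484 pm

Percentage change:
(Δλ/λ₀) × 100 = (4.5484/87.6) × 100
= 5.1922%

(Intermediate values are shown rounded; full precision is carried through to the final answer.)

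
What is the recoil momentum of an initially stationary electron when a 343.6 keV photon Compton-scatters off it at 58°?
1.6135e-22 kg·m/s

The electron is initially at rest, so by conservation of momentum:
p⃗_e = p⃗₀ − p⃗'  (incident photon momentum minus scattered photon momentum)

Photon momentum magnitudes (p = h/λ = E/c):
λ₀ = hc/E₀ = 3.6084 pm → p₀ = h/λ₀ = 1.8363e-22 kg·m/s
Δλ = λ_C(1 − cos 58°) = 1.1406 pm
λ' = 4.7489 pm → p' = h/λ' = 1.3953e-22 kg·m/s

The scattered photon makes angle θ = 58° with the incident direction, so by the law of cosines:
|p⃗_e|² = p₀² + p'² − 2p₀p'cos θ
|p⃗_e|² = (1.8363e-22)² + (1.3953e-22)² − 2·1.8363e-22·1.3953e-22·cos(58°)
|p⃗_e| = 1.6135e-22 kg·m/s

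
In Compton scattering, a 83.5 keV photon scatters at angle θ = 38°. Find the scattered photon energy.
80.7044 keV

First convert energy to wavelength:
λ = hc/E, with hc ≈ 1239.842 keV·pm (i.e. 1239.842 eV·nm)

For E = 83.5 keV = 83500 eV:
λ = 1239.842 keV·pm / 83.5 keV
λ = 14.8484 pm

Calculate the Compton shift:
Δλ = λ_C(1 - cos(38°)) = 2.4263 × 0.2120
Δλ = 0.5144 pm

Final wavelength:
λ' = 14.8484 + 0.5144 = 15.3628 pm

Final energy:
E' = hc/λ' = 1239.842 / 15.3628 = 80.7044 keV

(Intermediate values are shown rounded; full precision is carried through to the final answer.)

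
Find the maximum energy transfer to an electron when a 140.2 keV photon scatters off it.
49.6742 keV

Maximum energy transfer occurs at θ = 180° (backscattering).

Initial photon: E₀ = 140.2 keV → λ₀ = 8.8434 pm

Maximum Compton shift (at 180°):
Δλ_max = 2λ_C = 2 × 2.4263 = 4.8526 pm

Final wavelength:
λ' = 8.8434 + 4.8526 = 13.6960 pm

Minimum photon energy (maximum energy to electron):
E'_min = hc/λ' = 90.5258 keV

Maximum electron kinetic energy:
K_max = E₀ - E'_min = 140.2000 - 90.5258 = 49.6742 keV

(Intermediate values are shown rounded; full precision is carried through to the final answer.)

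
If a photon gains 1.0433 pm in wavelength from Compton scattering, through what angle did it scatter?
55.25°

From the Compton formula Δλ = λ_C(1 - cos θ), we can solve for θ:

cos θ = 1 - Δλ/λ_C

Given:
- Δλ = 1.0433 pm
- λ_C = h/(m_e·c) ≈ 2.42631024 pm

cos θ = 1 - 1.0433/2.42631024
cos θ = 1 - 0.429994
cos θ = 0.570006

θ = arccos(0.570006)
θ = 55.25°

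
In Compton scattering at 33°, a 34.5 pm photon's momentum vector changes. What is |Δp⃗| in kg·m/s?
1.0850e-23 kg·m/s

Photon momentum magnitude is p = h/λ.

Initial momentum:
p₀ = h/λ = 6.6261e-34/3.4500e-11 = 1.9206e-23 kg·m/s

After scattering:
λ' = λ + Δλ = 34.5 + 0.3914 = 34.8914 pm
p' = h/λ' = 6.6261e-34/3.4891e-11 = 1.8991e-23 kg·m/s

Momentum is a vector; the scattered photon's direction makes angle θ = 33° with the incident direction. The magnitude of the vector change Δp⃗ = p⃗₀ − p⃗' is found from the law of cosines:
|Δp⃗|² = p₀² + p'² − 2p₀p'cos θ
|Δp⃗|² = (1.9206e-23)² + (1.8991e-23)² − 2·1.9206e-23·1.8991e-23·cos(33°)
|Δp⃗| = 1.0850e-23 kg·m/s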